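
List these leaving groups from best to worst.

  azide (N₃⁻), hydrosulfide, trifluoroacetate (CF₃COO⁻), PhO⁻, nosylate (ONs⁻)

Leaving-group ability tracks the stability of the departed species; conjugate-acid pKₐ is the usual yardstick (lower pKₐ → better LG).
nosylate (ONs⁻): pKₐ(p-O₂NC₆H₄SO₃H) ≈ -3.5
trifluoroacetate (CF₃COO⁻): pKₐ(CF₃COOH) ≈ 0.2
azide (N₃⁻): pKₐ(HN₃) ≈ 4.7
hydrosulfide: pKₐ(H₂S) ≈ 7
PhO⁻: pKₐ(C₆H₅OH (phenol)) ≈ 10

nosylate (ONs⁻) > trifluoroacetate (CF₃COO⁻) > azide (N₃⁻) > hydrosulfide > PhO⁻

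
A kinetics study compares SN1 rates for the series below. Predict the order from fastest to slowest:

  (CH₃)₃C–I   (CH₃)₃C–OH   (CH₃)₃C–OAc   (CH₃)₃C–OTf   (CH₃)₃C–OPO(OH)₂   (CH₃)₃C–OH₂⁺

With the same alkyl group throughout, only the leaving group differentiates the rates.
The more stable X⁻ (or X) is on its own — i.e. the weaker a base it is — the better a leaving group it makes.
(CH₃)₃C–OTf loses OTf⁻: pKₐ(CF₃SO₃H (triflic acid)) ≈ -14
(CH₃)₃C–I loses I⁻: pKₐ(HI) ≈ -10
(CH₃)₃C–OH₂⁺ loses H₂O: pKₐ(H₃O⁺) ≈ -1.7
(CH₃)₃C–OPO(OH)₂ loses H₂PO₄⁻: pKₐ(H₃PO₄) ≈ 2.1
(CH₃)₃C–OAc loses AcO⁻: pKₐ(CH₃COOH) ≈ 4.8
(CH₃)₃C–OH loses OH⁻: pKₐ(H₂O) ≈ 15.7

(CH₃)₃C–OTf > (CH₃)₃C–I > (CH₃)₃C–OH₂⁺ > (CH₃)₃C–OPO(OH)₂ > (CH₃)₃C–OAc > (CH₃)₃C–OH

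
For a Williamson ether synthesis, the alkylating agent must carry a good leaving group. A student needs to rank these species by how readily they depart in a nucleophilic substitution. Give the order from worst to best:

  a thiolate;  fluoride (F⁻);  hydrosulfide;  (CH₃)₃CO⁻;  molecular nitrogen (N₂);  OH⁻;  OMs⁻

(CH₃)₃CO⁻ < OH⁻ < a thiolate < hydrosulfide < fluoride (F⁻) < OMs⁻ < molecular nitrogen (N₂)

Rank by basicity of the departing species: weakest base leaves most easily.
molecular nitrogen (N₂): no meaningful conjugate acid; N₂ departs as an exceptionally stable neutral molecule
OMs⁻: pKₐ(CH₃SO₃H (MsOH)) ≈ -1.9
fluoride (F⁻): pKₐ(HF) ≈ 3.2
hydrosulfide: pKₐ(H₂S) ≈ 7
a thiolate: pKₐ(RSH (a thiol)) ≈ 10.5
OH⁻: pKₐ(H₂O) ≈ 15.7
(CH₃)₃CO⁻: pKₐ(t-BuOH) ≈ 18
Listed from poorest to best leaving group as asked.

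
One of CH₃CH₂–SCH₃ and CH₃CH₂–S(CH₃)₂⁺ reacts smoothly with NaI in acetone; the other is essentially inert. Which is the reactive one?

CH₃CH₂–S(CH₃)₂⁺

From CH₃CH₂–SCH₃ the departing group would be RS⁻ (pKₐ(RSH (a thiol)) ≈ 10.5). Moderately basic; rarely leaves without activation.
From CH₃CH₂–S(CH₃)₂⁺ the leaving group is SR'₂ (pKₐ(R'₂SH⁺) ≈ -7). Neutral; leaves from a sulfonium salt (R–SR'₂⁺).
(In practice CH₃CH₂–S(CH₃)₂⁺ is made from CH₃CH₂–SCH₃ by S-methylation with CH₃I, allowing neutral dimethyl sulfide, rather than methanethiolate, to depart.)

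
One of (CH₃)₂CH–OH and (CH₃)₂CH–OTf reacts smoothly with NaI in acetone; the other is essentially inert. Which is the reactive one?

(CH₃)₂CH–OTf

From (CH₃)₂CH–OH the departing group would be OH⁻ (pKₐ(H₂O) ≈ 15.7). Strong base; essentially never leaves without prior activation.
From (CH₃)₂CH–OTf the leaving group is OTf⁻ (pKₐ(CF₃SO₃H (triflic acid)) ≈ -14). Charge spread over three oxygens and a CF₃ group; the premier leaving group in synthesis.
(In practice (CH₃)₂CH–OTf is made from (CH₃)₂CH–OH by treatment with Tf₂O / 2,6-lutidine, converting the hydroxyl into a triflate.)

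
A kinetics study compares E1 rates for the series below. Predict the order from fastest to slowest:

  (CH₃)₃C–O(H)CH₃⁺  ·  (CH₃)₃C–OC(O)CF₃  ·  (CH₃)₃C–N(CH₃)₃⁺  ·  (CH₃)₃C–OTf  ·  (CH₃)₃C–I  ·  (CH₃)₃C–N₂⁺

With the same alkyl group throughout, only the leaving group differentiates the rates.
Rank by basicity of the departing species: weakest base leaves most easily.
(CH₃)₃C–N₂⁺ loses N₂: no meaningful conjugate acid; N₂ departs as an exceptionally stable neutral molecule
(CH₃)₃C–OTf loses OTf⁻: pKₐ(CF₃SO₃H (triflic acid)) ≈ -14
(CH₃)₃C–I loses I⁻: pKₐ(HI) ≈ -10
(CH₃)₃C–O(H)CH₃⁺ loses R'OH: pKₐ(R'OH₂⁺) ≈ -2.4
(CH₃)₃C–OC(O)CF₃ loses CF₃COO⁻: pKₐ(CF₃COOH) ≈ 0.2
(CH₃)₃C–N(CH₃)₃⁺ loses NR'₃: pKₐ(R'₃NH⁺) ≈ 10.7

(CH₃)₃C–N₂⁺ > (CH₃)₃C–OTf > (CH₃)₃C–I > (CH₃)₃C–O(H)CH₃⁺ > (CH₃)₃C–OC(O)CF₃ > (CH₃)₃C–N(CH₃)₃⁺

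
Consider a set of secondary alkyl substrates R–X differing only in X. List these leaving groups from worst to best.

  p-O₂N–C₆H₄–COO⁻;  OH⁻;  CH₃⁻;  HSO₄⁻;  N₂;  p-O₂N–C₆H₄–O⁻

Leaving-group ability tracks the stability of the departed species; conjugate-acid pKₐ is the usual yardstick (lower pKₐ → better LG).
N₂: no meaningful conjugate acid; N₂ departs as an exceptionally stable neutral molecule
HSO₄⁻: pKₐ(H₂SO₄) ≈ -3 — conjugate base of a strong mineral acid
p-O₂N–C₆H₄–COO⁻: pKₐ(p-nitrobenzoic acid) ≈ 3.4 — electron-withdrawing nitro group stabilises the carboxylate
p-O₂N–C₆H₄–O⁻: pKₐ(p-nitrophenol) ≈ 7.2
OH⁻: pKₐ(H₂O) ≈ 15.7 — strong base; essentially never leaves without prior activation
CH₃⁻: pKₐ(CH₄) ≈ 48
Listed from poorest to best leaving group as asked.

CH₃⁻ < OH⁻ < p-O₂N–C₆H₄–O⁻ < p-O₂N–C₆H₄–COO⁻ < HSO₄⁻ < N₂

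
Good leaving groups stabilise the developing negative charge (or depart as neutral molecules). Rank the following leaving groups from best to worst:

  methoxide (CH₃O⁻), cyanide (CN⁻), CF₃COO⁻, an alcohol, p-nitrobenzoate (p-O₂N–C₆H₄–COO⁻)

A good leaving group is a weak base: the lower the pKₐ of its conjugate acid, the more readily it departs.
an alcohol: pKₐ(R'OH₂⁺) ≈ -2.4
CF₃COO⁻: pKₐ(CF₃COOH) ≈ 0.2
p-nitrobenzoate (p-O₂N–C₆H₄–COO⁻): pKₐ(p-nitrobenzoic acid) ≈ 3.4
cyanide (CN⁻): pKₐ(HCN) ≈ 9.2
methoxide (CH₃O⁻): pKₐ(CH₃OH) ≈ 15.5

an alcohol > CF₃COO⁻ > p-nitrobenzoate (p-O₂N–C₆H₄–COO⁻) > cyanide (CN⁻) > methoxide (CH₃O⁻)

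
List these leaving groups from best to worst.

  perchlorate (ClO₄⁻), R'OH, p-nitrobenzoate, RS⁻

perchlorate (ClO₄⁻) > R'OH > p-nitrobenzoate > RS⁻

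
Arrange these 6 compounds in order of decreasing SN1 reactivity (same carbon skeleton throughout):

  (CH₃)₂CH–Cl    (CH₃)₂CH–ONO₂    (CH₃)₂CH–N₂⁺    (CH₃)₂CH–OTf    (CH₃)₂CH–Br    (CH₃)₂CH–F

(CH₃)₂CH–N₂⁺ > (CH₃)₂CH–OTf > (CH₃)₂CH–Br > (CH₃)₂CH–Cl > (CH₃)₂CH–ONO₂ > (CH₃)₂CH–F

Same R in every case — rank the leaving groups.
The more stable X⁻ (or X) is on its own — i.e. the weaker a base it is — the better a leaving group it makes.
(CH₃)₂CH–N₂⁺ loses N₂: no meaningful conjugate acid; N₂ departs as an exceptionally stable neutral molecule
(CH₃)₂CH–OTf loses OTf⁻: pKₐ(CF₃SO₃H (triflic acid)) ≈ -14
(CH₃)₂CH–Br loses Br⁻: pKₐ(HBr) ≈ -9
(CH₃)₂CH–Cl loses Cl⁻: pKₐ(HCl) ≈ -7
(CH₃)₂CH–ONO₂ loses NO₃⁻: pKₐ(HNO₃) ≈ -1.3
(CH₃)₂CH–F loses F⁻: pKₐ(HF) ≈ 3.2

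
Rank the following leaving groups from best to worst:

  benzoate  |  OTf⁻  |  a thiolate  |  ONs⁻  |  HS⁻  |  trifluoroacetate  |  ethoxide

OTf⁻ > ONs⁻ > trifluoroacetate > benzoate > HS⁻ > a thiolate > ethoxide

A good leaving group is a weak base: the lower the pKₐ of its conjugate acid, the more readily it departs.
OTf⁻: pKₐ(CF₃SO₃H (triflic acid)) ≈ -14 — charge spread over three oxygens and a CF₃ group; the premier leaving group in synthesis
ONs⁻: pKₐ(p-O₂NC₆H₄SO₃H) ≈ -3.5 — p-nitro group further stabilises the sulfonate
trifluoroacetate: pKₐ(CF₃COOH) ≈ 0.2
benzoate: pKₐ(C₆H₅COOH) ≈ 4.2 — aryl carboxylate
HS⁻: pKₐ(H₂S) ≈ 7 — larger and more polarisable than the oxygen analogue
a thiolate: pKₐ(RSH (a thiol)) ≈ 10.5 — moderately basic; rarely leaves without activation
ethoxide: pKₐ(CH₃CH₂OH) ≈ 16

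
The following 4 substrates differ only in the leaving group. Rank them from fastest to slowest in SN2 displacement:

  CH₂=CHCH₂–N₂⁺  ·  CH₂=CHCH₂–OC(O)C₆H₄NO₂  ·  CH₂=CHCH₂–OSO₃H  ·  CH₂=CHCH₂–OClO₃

CH₂=CHCH₂–N₂⁺ > CH₂=CHCH₂–OClO₃ > CH₂=CHCH₂–OSO₃H > CH₂=CHCH₂–OC(O)C₆H₄NO₂

The skeletons are identical, so relative rate is governed entirely by leaving-group ability.
Leaving-group ability tracks the stability of the departed species; conjugate-acid pKₐ is the usual yardstick (lower pKₐ → better LG).
CH₂=CHCH₂–N₂⁺ loses N₂: no meaningful conjugate acid; N₂ departs as an exceptionally stable neutral molecule
CH₂=CHCH₂–OClO₃ loses ClO₄⁻: pKₐ(HClO₄) ≈ -10
CH₂=CHCH₂–OSO₃H loses HSO₄⁻: pKₐ(H₂SO₄) ≈ -3
CH₂=CHCH₂–OC(O)C₆H₄NO₂ loses p-O₂N–C₆H₄–COO⁻: pKₐ(p-nitrobenzoic acid) ≈ 3.4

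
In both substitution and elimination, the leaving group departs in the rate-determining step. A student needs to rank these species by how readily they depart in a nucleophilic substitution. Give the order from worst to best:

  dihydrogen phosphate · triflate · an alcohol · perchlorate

dihydrogen phosphate < an alcohol < perchlorate < triflate

The more stable X⁻ (or X) is on its own — i.e. the weaker a base it is — the better a leaving group it makes.
triflate: pKₐ(CF₃SO₃H (triflic acid)) ≈ -14 — charge spread over three oxygens and a CF₃ group; the premier leaving group in synthesis
perchlorate: pKₐ(HClO₄) ≈ -10 — extremely weak base; rarely used for safety reasons
an alcohol: pKₐ(R'OH₂⁺) ≈ -2.4
dihydrogen phosphate: pKₐ(H₃PO₄) ≈ 2.1
Listed from poorest to best leaving group as asked.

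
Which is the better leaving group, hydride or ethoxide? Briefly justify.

ethoxide is the better leaving group.
pKₐ(CH₃CH₂OH) ≈ 16 versus pKₐ(H₂) ≈ 36: ethoxide is the much weaker base.
Strong base; alkoxides do not leave unassisted.

ethoxide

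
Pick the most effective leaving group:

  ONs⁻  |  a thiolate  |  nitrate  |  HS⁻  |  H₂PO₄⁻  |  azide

ONs⁻: pKₐ(p-O₂NC₆H₄SO₃H) ≈ -3.5
nitrate: pKₐ(HNO₃) ≈ -1.3
H₂PO₄⁻: pKₐ(H₃PO₄) ≈ 2.1
azide: pKₐ(HN₃) ≈ 4.7
HS⁻: pKₐ(H₂S) ≈ 7
a thiolate: pKₐ(RSH (a thiol)) ≈ 10.5

ONs⁻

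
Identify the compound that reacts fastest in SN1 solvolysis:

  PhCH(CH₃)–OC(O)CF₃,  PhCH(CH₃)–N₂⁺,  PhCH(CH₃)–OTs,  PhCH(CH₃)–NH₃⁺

Same R in every case — rank the leaving groups.
Rank by basicity of the departing species: weakest base leaves most easily.
PhCH(CH₃)–N₂⁺ loses N₂: no meaningful conjugate acid; N₂ departs as an exceptionally stable neutral molecule
PhCH(CH₃)–OTs loses OTs⁻: pKₐ(p-CH₃C₆H₄SO₃H (TsOH)) ≈ -2.8
PhCH(CH₃)–OC(O)CF₃ loses CF₃COO⁻: pKₐ(CF₃COOH) ≈ 0.2
PhCH(CH₃)–NH₃⁺ loses NH₃: pKₐ(NH₄⁺) ≈ 9.2

PhCH(CH₃)–N₂⁺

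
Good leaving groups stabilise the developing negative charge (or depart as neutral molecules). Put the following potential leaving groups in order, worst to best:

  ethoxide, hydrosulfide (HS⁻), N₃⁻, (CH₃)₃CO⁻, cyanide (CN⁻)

(CH₃)₃CO⁻ < ethoxide < cyanide (CN⁻) < hydrosulfide (HS⁻) < N₃⁻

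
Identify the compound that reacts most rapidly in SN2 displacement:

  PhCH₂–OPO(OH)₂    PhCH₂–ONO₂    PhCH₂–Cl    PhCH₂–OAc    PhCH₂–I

PhCH₂–I

Same R in every case — rank the leaving groups.
A good leaving group is a weak base: the lower the pKₐ of its conjugate acid, the more readily it departs.
PhCH₂–I loses I⁻: pKₐ(HI) ≈ -10
PhCH₂–Cl loses Cl⁻: pKₐ(HCl) ≈ -7
PhCH₂–ONO₂ loses NO₃⁻: pKₐ(HNO₃) ≈ -1.3
PhCH₂–OPO(OH)₂ loses H₂PO₄⁻: pKₐ(H₃PO₄) ≈ 2.1
PhCH₂–OAc loses AcO⁻: pKₐ(CH₃COOH) ≈ 4.8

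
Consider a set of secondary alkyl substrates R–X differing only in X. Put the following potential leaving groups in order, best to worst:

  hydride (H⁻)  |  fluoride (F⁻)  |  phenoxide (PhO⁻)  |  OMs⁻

OMs⁻ > fluoride (F⁻) > phenoxide (PhO⁻) > hydride (H⁻)

OMs⁻: pKₐ(CH₃SO₃H (MsOH)) ≈ -1.9
fluoride (F⁻): pKₐ(HF) ≈ 3.2
phenoxide (PhO⁻): pKₐ(C₆H₅OH (phenol)) ≈ 10
hydride (H⁻): pKₐ(H₂) ≈ 36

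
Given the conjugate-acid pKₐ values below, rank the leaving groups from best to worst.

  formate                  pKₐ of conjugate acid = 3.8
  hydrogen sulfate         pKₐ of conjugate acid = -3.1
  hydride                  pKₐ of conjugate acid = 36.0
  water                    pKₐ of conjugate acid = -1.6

hydrogen sulfate > water > formate > hydride

Lower conjugate-acid pKₐ ⇒ weaker base ⇒ better leaving group.
Sorting by the given values: hydrogen sulfate (-3.1), water (-1.6), formate (3.8), hydride (36.0).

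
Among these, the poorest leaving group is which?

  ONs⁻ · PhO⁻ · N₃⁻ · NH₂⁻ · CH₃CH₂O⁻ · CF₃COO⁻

NH₂⁻

Rank by basicity of the departing species: weakest base leaves most easily.
ONs⁻: pKₐ(p-O₂NC₆H₄SO₃H) ≈ -3.5
CF₃COO⁻: pKₐ(CF₃COOH) ≈ 0.2
N₃⁻: pKₐ(HN₃) ≈ 4.7
PhO⁻: pKₐ(C₆H₅OH (phenol)) ≈ 10
CH₃CH₂O⁻: pKₐ(CH₃CH₂OH) ≈ 16
NH₂⁻: pKₐ(NH₃) ≈ 38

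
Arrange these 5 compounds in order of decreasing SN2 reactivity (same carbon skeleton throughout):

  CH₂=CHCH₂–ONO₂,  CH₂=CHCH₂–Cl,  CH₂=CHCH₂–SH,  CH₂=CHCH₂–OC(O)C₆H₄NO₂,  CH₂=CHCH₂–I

Same R in every case — rank the leaving groups.
Rank by basicity of the departing species: weakest base leaves most easily.
CH₂=CHCH₂–I loses I⁻: pKₐ(HI) ≈ -10
CH₂=CHCH₂–Cl loses Cl⁻: pKₐ(HCl) ≈ -7
CH₂=CHCH₂–ONO₂ loses NO₃⁻: pKₐ(HNO₃) ≈ -1.3
CH₂=CHCH₂–OC(O)C₆H₄NO₂ loses p-O₂N–C₆H₄–COO⁻: pKₐ(p-nitrobenzoic acid) ≈ 3.4
CH₂=CHCH₂–SH loses HS⁻: pKₐ(H₂S) ≈ 7

CH₂=CHCH₂–I > CH₂=CHCH₂–Cl > CH₂=CHCH₂–ONO₂ > CH₂=CHCH₂–OC(O)C₆H₄NO₂ > CH₂=CHCH₂–SH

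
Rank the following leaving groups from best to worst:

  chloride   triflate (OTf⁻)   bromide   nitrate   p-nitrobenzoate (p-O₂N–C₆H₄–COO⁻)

The more stable X⁻ (or X) is on its own — i.e. the weaker a base it is — the better a leaving group it makes.
triflate (OTf⁻): pKₐ(CF₃SO₃H (triflic acid)) ≈ -14
bromide: pKₐ(HBr) ≈ -9
chloride: pKₐ(HCl) ≈ -7
nitrate: pKₐ(HNO₃) ≈ -1.3
p-nitrobenzoate (p-O₂N–C₆H₄–COO⁻): pKₐ(p-nitrobenzoic acid) ≈ 3.4

triflate (OTf⁻) > bromide > chloride > nitrate > p-nitrobenzoate (p-O₂N–C₆H₄–COO⁻)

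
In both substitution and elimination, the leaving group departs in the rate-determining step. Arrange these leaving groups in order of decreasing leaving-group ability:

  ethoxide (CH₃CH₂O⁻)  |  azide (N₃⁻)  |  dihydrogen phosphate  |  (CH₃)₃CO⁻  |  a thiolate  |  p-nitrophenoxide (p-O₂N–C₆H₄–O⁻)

dihydrogen phosphate > azide (N₃⁻) > p-nitrophenoxide (p-O₂N–C₆H₄–O⁻) > a thiolate > ethoxide (CH₃CH₂O⁻) > (CH₃)₃CO⁻

Leaving-group ability tracks the stability of the departed species; conjugate-acid pKₐ is the usual yardstick (lower pKₐ → better LG).
dihydrogen phosphate: pKₐ(H₃PO₄) ≈ 2.1
azide (N₃⁻): pKₐ(HN₃) ≈ 4.7
p-nitrophenoxide (p-O₂N–C₆H₄–O⁻): pKₐ(p-nitrophenol) ≈ 7.2
a thiolate: pKₐ(RSH (a thiol)) ≈ 10.5
ethoxide (CH₃CH₂O⁻): pKₐ(CH₃CH₂OH) ≈ 16
(CH₃)₃CO⁻: pKₐ(t-BuOH) ≈ 18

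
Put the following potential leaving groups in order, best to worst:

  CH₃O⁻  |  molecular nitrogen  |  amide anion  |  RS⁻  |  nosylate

A good leaving group is a weak base: the lower the pKₐ of its conjugate acid, the more readily it departs.
molecular nitrogen: no meaningful conjugate acid; N₂ departs as an exceptionally stable neutral molecule
nosylate: pKₐ(p-O₂NC₆H₄SO₃H) ≈ -3.5
RS⁻: pKₐ(RSH (a thiol)) ≈ 10.5
CH₃O⁻: pKₐ(CH₃OH) ≈ 15.5
amide anion: pKₐ(NH₃) ≈ 38

molecular nitrogen > nosylate > RS⁻ > CH₃O⁻ > amide anion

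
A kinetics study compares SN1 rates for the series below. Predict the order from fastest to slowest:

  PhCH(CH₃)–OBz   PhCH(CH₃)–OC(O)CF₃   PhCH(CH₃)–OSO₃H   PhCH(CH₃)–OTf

PhCH(CH₃)–OTf > PhCH(CH₃)–OSO₃H > PhCH(CH₃)–OC(O)CF₃ > PhCH(CH₃)–OBz

Identical carbon frameworks mean the comparison reduces to leaving-group quality.
Rank by basicity of the departing species: weakest base leaves most easily.
PhCH(CH₃)–OTf loses OTf⁻: pKₐ(CF₃SO₃H (triflic acid)) ≈ -14
PhCH(CH₃)–OSO₃H loses HSO₄⁻: pKₐ(H₂SO₄) ≈ -3
PhCH(CH₃)–OC(O)CF₃ loses CF₃COO⁻: pKₐ(CF₃COOH) ≈ 0.2
PhCH(CH₃)–OBz loses PhCOO⁻: pKₐ(C₆H₅COOH) ≈ 4.2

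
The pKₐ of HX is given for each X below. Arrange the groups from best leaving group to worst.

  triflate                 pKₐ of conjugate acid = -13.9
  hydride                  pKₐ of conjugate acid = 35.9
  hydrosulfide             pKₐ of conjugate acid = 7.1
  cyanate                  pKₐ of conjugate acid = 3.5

triflate > cyanate > hydrosulfide > hydride

Lower conjugate-acid pKₐ ⇒ weaker base ⇒ better leaving group.
Sorting by the given values: triflate (-13.9), cyanate (3.5), hydrosulfide (7.1), hydride (35.9).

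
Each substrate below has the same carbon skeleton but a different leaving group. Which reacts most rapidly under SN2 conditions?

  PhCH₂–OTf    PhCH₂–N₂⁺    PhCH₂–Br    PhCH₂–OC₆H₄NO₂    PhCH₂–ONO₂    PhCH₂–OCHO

Identical carbon frameworks mean the comparison reduces to leaving-group quality.
The more stable X⁻ (or X) is on its own — i.e. the weaker a base it is — the better a leaving group it makes.
PhCH₂–N₂⁺ loses N₂: no meaningful conjugate acid; N₂ departs as an exceptionally stable neutral molecule
PhCH₂–OTf loses OTf⁻: pKₐ(CF₃SO₃H (triflic acid)) ≈ -14
PhCH₂–Br loses Br⁻: pKₐ(HBr) ≈ -9
PhCH₂–ONO₂ loses NO₃⁻: pKₐ(HNO₃) ≈ -1.3
PhCH₂–OCHO loses HCOO⁻: pKₐ(HCOOH) ≈ 3.8
PhCH₂–OC₆H₄NO₂ loses p-O₂N–C₆H₄–O⁻: pKₐ(p-nitrophenol) ≈ 7.2

PhCH₂–N₂⁺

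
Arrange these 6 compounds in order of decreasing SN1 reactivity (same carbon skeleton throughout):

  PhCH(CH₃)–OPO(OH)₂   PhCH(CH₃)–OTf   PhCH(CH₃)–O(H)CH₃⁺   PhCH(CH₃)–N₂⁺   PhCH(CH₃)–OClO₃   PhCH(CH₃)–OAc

PhCH(CH₃)–N₂⁺ > PhCH(CH₃)–OTf > PhCH(CH₃)–OClO₃ > PhCH(CH₃)–O(H)CH₃⁺ > PhCH(CH₃)–OPO(OH)₂ > PhCH(CH₃)–OAc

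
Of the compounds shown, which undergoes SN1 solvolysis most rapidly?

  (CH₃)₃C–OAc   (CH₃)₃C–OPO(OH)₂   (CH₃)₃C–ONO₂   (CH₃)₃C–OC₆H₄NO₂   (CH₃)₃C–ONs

(CH₃)₃C–ONs

Identical carbon frameworks mean the comparison reduces to leaving-group quality.
Rank by basicity of the departing species: weakest base leaves most easily.
(CH₃)₃C–ONs loses ONs⁻: pKₐ(p-O₂NC₆H₄SO₃H) ≈ -3.5
(CH₃)₃C–ONO₂ loses NO₃⁻: pKₐ(HNO₃) ≈ -1.3
(CH₃)₃C–OPO(OH)₂ loses H₂PO₄⁻: pKₐ(H₃PO₄) ≈ 2.1
(CH₃)₃C–OAc loses AcO⁻: pKₐ(CH₃COOH) ≈ 4.8
(CH₃)₃C–OC₆H₄NO₂ loses p-O₂N–C₆H₄–O⁻: pKₐ(p-nitrophenol) ≈ 7.2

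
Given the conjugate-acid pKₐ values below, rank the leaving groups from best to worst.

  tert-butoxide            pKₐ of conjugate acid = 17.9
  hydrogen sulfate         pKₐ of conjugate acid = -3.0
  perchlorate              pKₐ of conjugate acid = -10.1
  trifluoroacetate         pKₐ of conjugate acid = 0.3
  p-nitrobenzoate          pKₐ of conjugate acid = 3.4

Lower conjugate-acid pKₐ ⇒ weaker base ⇒ better leaving group.
Sorting by the given values: perchlorate (-10.1), hydrogen sulfate (-3.0), trifluoroacetate (0.3), p-nitrobenzoate (3.4), tert-butoxide (17.9).

perchlorate > hydrogen sulfate > trifluoroacetate > p-nitrobenzoate > tert-butoxide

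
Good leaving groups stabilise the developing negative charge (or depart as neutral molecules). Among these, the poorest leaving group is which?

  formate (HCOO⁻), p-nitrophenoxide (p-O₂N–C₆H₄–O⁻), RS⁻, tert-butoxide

tert-butoxide

Leaving-group ability tracks the stability of the departed species; conjugate-acid pKₐ is the usual yardstick (lower pKₐ → better LG).
formate (HCOO⁻): pKₐ(HCOOH) ≈ 3.8
p-nitrophenoxide (p-O₂N–C₆H₄–O⁻): pKₐ(p-nitrophenol) ≈ 7.2
RS⁻: pKₐ(RSH (a thiol)) ≈ 10.5
tert-butoxide: pKₐ(t-BuOH) ≈ 18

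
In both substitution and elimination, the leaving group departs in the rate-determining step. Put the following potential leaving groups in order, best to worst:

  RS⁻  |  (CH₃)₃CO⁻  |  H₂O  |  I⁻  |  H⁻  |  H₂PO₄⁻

I⁻ > H₂O > H₂PO₄⁻ > RS⁻ > (CH₃)₃CO⁻ > H⁻

A good leaving group is a weak base: the lower the pKₐ of its conjugate acid, the more readily it departs.
I⁻: pKₐ(HI) ≈ -10 — large, highly polarisable; very weak base
H₂O: pKₐ(H₃O⁺) ≈ -1.7 — neutral; leaves from a protonated alcohol (R–OH₂⁺)
H₂PO₄⁻: pKₐ(H₃PO₄) ≈ 2.1 — moderate base; biological leaving group after further activation
RS⁻: pKₐ(RSH (a thiol)) ≈ 10.5
(CH₃)₃CO⁻: pKₐ(t-BuOH) ≈ 18 — bulky, strongly basic alkoxide
H⁻: pKₐ(H₂) ≈ 36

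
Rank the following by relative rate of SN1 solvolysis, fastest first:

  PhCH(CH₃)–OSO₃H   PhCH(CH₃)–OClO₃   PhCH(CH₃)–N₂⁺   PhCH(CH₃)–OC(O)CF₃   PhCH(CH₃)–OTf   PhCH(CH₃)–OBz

PhCH(CH₃)–N₂⁺ > PhCH(CH₃)–OTf > PhCH(CH₃)–OClO₃ > PhCH(CH₃)–OSO₃H > PhCH(CH₃)–OC(O)CF₃ > PhCH(CH₃)–OBz

Identical carbon frameworks mean the comparison reduces to leaving-group quality.
Leaving-group ability tracks the stability of the departed species; conjugate-acid pKₐ is the usual yardstick (lower pKₐ → better LG).
PhCH(CH₃)–N₂⁺ loses N₂: no meaningful conjugate acid; N₂ departs as an exceptionally stable neutral molecule
PhCH(CH₃)–OTf loses OTf⁻: pKₐ(CF₃SO₃H (triflic acid)) ≈ -14
PhCH(CH₃)–OClO₃ loses ClO₄⁻: pKₐ(HClO₄) ≈ -10
PhCH(CH₃)–OSO₃H loses HSO₄⁻: pKₐ(H₂SO₄) ≈ -3
PhCH(CH₃)–OC(O)CF₃ loses CF₃COO⁻: pKₐ(CF₃COOH) ≈ 0.2
PhCH(CH₃)–OBz loses PhCOO⁻: pKₐ(C₆H₅COOH) ≈ 4.2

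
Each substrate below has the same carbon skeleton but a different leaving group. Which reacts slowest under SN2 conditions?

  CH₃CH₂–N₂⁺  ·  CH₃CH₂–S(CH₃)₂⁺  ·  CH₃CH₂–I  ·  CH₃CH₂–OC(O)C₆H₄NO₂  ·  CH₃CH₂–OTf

CH₃CH₂–OC(O)C₆H₄NO₂

The skeletons are identical, so relative rate is governed entirely by leaving-group ability.
Leaving-group ability tracks the stability of the departed species; conjugate-acid pKₐ is the usual yardstick (lower pKₐ → better LG).
CH₃CH₂–N₂⁺ loses N₂: no meaningful conjugate acid; N₂ departs as an exceptionally stable neutral molecule
CH₃CH₂–OTf loses OTf⁻: pKₐ(CF₃SO₃H (triflic acid)) ≈ -14
CH₃CH₂–I loses I⁻: pKₐ(HI) ≈ -10
CH₃CH₂–S(CH₃)₂⁺ loses SR'₂: pKₐ(R'₂SH⁺) ≈ -7
CH₃CH₂–OC(O)C₆H₄NO₂ loses p-O₂N–C₆H₄–COO⁻: pKₐ(p-nitrobenzoic acid) ≈ 3.4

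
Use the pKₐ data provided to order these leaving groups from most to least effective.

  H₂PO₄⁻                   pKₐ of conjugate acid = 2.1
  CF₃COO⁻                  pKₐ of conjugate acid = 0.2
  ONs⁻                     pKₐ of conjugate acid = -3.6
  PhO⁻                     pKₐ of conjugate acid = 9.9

ONs⁻ > CF₃COO⁻ > H₂PO₄⁻ > PhO⁻

Lower conjugate-acid pKₐ ⇒ weaker base ⇒ better leaving group.
Sorting by the given values: ONs⁻ (-3.6), CF₃COO⁻ (0.2), H₂PO₄⁻ (2.1), PhO⁻ (9.9).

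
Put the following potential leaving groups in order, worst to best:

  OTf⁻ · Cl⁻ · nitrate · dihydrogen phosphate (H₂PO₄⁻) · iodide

dihydrogen phosphate (H₂PO₄⁻) < nitrate < Cl⁻ < iodide < OTf⁻

Rank by basicity of the departing species: weakest base leaves most easily.
OTf⁻: pKₐ(CF₃SO₃H (triflic acid)) ≈ -14
iodide: pKₐ(HI) ≈ -10
Cl⁻: pKₐ(HCl) ≈ -7
nitrate: pKₐ(HNO₃) ≈ -1.3
dihydrogen phosphate (H₂PO₄⁻): pKₐ(H₃PO₄) ≈ 2.1
Reversing gives the worst-to-best order requested.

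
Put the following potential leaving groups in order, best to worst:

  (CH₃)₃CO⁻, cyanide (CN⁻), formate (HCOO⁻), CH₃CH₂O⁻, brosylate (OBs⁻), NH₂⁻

A good leaving group is a weak base: the lower the pKₐ of its conjugate acid, the more readily it departs.
brosylate (OBs⁻): pKₐ(p-BrC₆H₄SO₃H) ≈ -2.8 — arenesulfonate with a p-bromo substituent
formate (HCOO⁻): pKₐ(HCOOH) ≈ 3.8 — resonance-stabilised carboxylate
cyanide (CN⁻): pKₐ(HCN) ≈ 9.2 — sp carbon stabilises the charge somewhat, but still a poor LG
CH₃CH₂O⁻: pKₐ(CH₃CH₂OH) ≈ 16
(CH₃)₃CO⁻: pKₐ(t-BuOH) ≈ 18 — bulky, strongly basic alkoxide
NH₂⁻: pKₐ(NH₃) ≈ 38

brosylate (OBs⁻) > formate (HCOO⁻) > cyanide (CN⁻) > CH₃CH₂O⁻ > (CH₃)₃CO⁻ > NH₂⁻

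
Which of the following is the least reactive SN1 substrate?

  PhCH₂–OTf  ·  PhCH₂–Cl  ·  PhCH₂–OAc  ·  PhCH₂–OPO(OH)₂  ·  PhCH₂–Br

PhCH₂–OAc

With the same alkyl group throughout, only the leaving group differentiates the rates.
Leaving-group ability tracks the stability of the departed species; conjugate-acid pKₐ is the usual yardstick (lower pKₐ → better LG).
PhCH₂–OTf loses OTf⁻: pKₐ(CF₃SO₃H (triflic acid)) ≈ -14
PhCH₂–Br loses Br⁻: pKₐ(HBr) ≈ -9
PhCH₂–Cl loses Cl⁻: pKₐ(HCl) ≈ -7
PhCH₂–OPO(OH)₂ loses H₂PO₄⁻: pKₐ(H₃PO₄) ≈ 2.1
PhCH₂–OAc loses AcO⁻: pKₐ(CH₃COOH) ≈ 4.8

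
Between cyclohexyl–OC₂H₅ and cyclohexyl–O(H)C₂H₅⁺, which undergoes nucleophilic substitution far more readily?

From cyclohexyl–OC₂H₅ the departing group would be CH₃CH₂O⁻ (pKₐ(CH₃CH₂OH) ≈ 16). Strong base; alkoxides do not leave unassisted.
From cyclohexyl–O(H)C₂H₅⁺ the leaving group is R'OH (pKₐ(R'OH₂⁺) ≈ -2.4). Neutral; leaves from a protonated ether (an oxonium ion, R–O(H)R'⁺).
(In practice cyclohexyl–O(H)C₂H₅⁺ is made from cyclohexyl–OC₂H₅ by protonation with concentrated HBr, allowing neutral ethanol, rather than ethoxide, to depart.)

cyclohexyl–O(H)C₂H₅⁺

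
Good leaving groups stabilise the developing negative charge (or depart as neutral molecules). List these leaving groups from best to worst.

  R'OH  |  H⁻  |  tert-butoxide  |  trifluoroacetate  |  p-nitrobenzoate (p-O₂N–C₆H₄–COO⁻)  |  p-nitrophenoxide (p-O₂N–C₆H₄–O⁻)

Rank by basicity of the departing species: weakest base leaves most easily.
R'OH: pKₐ(R'OH₂⁺) ≈ -2.4 — neutral; leaves from a protonated ether (an oxonium ion, R–O(H)R'⁺)
trifluoroacetate: pKₐ(CF₃COOH) ≈ 0.2
p-nitrobenzoate (p-O₂N–C₆H₄–COO⁻): pKₐ(p-nitrobenzoic acid) ≈ 3.4
p-nitrophenoxide (p-O₂N–C₆H₄–O⁻): pKₐ(p-nitrophenol) ≈ 7.2 — nitro group delocalises the charge; the classic chromogenic LG
tert-butoxide: pKₐ(t-BuOH) ≈ 18
H⁻: pKₐ(H₂) ≈ 36

R'OH > trifluoroacetate > p-nitrobenzoate (p-O₂N–C₆H₄–COO⁻) > p-nitrophenoxide (p-O₂N–C₆H₄–O⁻) > tert-butoxide > H⁻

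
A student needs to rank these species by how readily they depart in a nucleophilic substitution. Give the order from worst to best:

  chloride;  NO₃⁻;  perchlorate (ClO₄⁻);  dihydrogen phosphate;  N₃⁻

N₃⁻ < dihydrogen phosphate < NO₃⁻ < chloride < perchlorate (ClO₄⁻)

A good leaving group is a weak base: the lower the pKₐ of its conjugate acid, the more readily it departs.
perchlorate (ClO₄⁻): pKₐ(HClO₄) ≈ -10 — extremely weak base; rarely used for safety reasons
chloride: pKₐ(HCl) ≈ -7
NO₃⁻: pKₐ(HNO₃) ≈ -1.3
dihydrogen phosphate: pKₐ(H₃PO₄) ≈ 2.1 — moderate base; biological leaving group after further activation
N₃⁻: pKₐ(HN₃) ≈ 4.7
Listed from poorest to best leaving group as asked.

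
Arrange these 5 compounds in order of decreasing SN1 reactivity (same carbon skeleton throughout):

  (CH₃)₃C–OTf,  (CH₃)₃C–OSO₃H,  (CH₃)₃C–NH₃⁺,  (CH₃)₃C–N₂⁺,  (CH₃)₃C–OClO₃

(CH₃)₃C–N₂⁺ > (CH₃)₃C–OTf > (CH₃)₃C–OClO₃ > (CH₃)₃C–OSO₃H > (CH₃)₃C–NH₃⁺

The skeletons are identical, so relative rate is governed entirely by leaving-group ability.
The more stable X⁻ (or X) is on its own — i.e. the weaker a base it is — the better a leaving group it makes.
(CH₃)₃C–N₂⁺ loses N₂: no meaningful conjugate acid; N₂ departs as an exceptionally stable neutral molecule
(CH₃)₃C–OTf loses OTf⁻: pKₐ(CF₃SO₃H (triflic acid)) ≈ -14
(CH₃)₃C–OClO₃ loses ClO₄⁻: pKₐ(HClO₄) ≈ -10
(CH₃)₃C–OSO₃H loses HSO₄⁻: pKₐ(H₂SO₄) ≈ -3
(CH₃)₃C–NH₃⁺ loses NH₃: pKₐ(NH₄⁺) ≈ 9.2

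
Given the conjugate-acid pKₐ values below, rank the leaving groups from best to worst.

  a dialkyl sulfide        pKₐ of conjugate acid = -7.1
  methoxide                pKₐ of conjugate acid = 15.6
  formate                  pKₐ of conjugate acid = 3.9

Lower conjugate-acid pKₐ ⇒ weaker base ⇒ better leaving group.
Sorting by the given values: a dialkyl sulfide (-7.1), formate (3.9), methoxide (15.6).

a dialkyl sulfide > formate > methoxide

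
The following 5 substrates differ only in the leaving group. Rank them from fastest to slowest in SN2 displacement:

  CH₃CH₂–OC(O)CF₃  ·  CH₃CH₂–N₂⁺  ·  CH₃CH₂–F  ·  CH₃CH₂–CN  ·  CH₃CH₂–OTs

Identical carbon frameworks mean the comparison reduces to leaving-group quality.
Leaving-group ability tracks the stability of the departed species; conjugate-acid pKₐ is the usual yardstick (lower pKₐ → better LG).
CH₃CH₂–N₂⁺ loses N₂: no meaningful conjugate acid; N₂ departs as an exceptionally stable neutral molecule
CH₃CH₂–OTs loses OTs⁻: pKₐ(p-CH₃C₆H₄SO₃H (TsOH)) ≈ -2.8
CH₃CH₂–OC(O)CF₃ loses CF₃COO⁻: pKₐ(CF₃COOH) ≈ 0.2
CH₃CH₂–F loses F⁻: pKₐ(HF) ≈ 3.2
CH₃CH₂–CN loses CN⁻: pKₐ(HCN) ≈ 9.2

CH₃CH₂–N₂⁺ > CH₃CH₂–OTs > CH₃CH₂–OC(O)CF₃ > CH₃CH₂–F > CH₃CH₂–CN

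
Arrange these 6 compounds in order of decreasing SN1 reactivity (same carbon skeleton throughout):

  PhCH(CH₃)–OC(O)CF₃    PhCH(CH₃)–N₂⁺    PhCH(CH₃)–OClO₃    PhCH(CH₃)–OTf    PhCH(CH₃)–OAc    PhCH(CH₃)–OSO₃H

PhCH(CH₃)–N₂⁺ > PhCH(CH₃)–OTf > PhCH(CH₃)–OClO₃ > PhCH(CH₃)–OSO₃H > PhCH(CH₃)–OC(O)CF₃ > PhCH(CH₃)–OAc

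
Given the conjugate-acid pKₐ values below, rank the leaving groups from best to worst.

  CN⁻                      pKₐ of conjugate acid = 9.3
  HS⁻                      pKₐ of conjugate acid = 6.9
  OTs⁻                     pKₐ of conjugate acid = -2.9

OTs⁻ > HS⁻ > CN⁻

Lower conjugate-acid pKₐ ⇒ weaker base ⇒ better leaving group.
Sorting by the given values: OTs⁻ (-2.9), HS⁻ (6.9), CN⁻ (9.3).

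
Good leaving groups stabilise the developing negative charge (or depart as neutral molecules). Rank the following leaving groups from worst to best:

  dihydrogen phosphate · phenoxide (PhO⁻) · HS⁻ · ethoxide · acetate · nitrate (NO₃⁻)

ethoxide < phenoxide (PhO⁻) < HS⁻ < acetate < dihydrogen phosphate < nitrate (NO₃⁻)

The more stable X⁻ (or X) is on its own — i.e. the weaker a base it is — the better a leaving group it makes.
nitrate (NO₃⁻): pKₐ(HNO₃) ≈ -1.3
dihydrogen phosphate: pKₐ(H₃PO₄) ≈ 2.1 — moderate base; biological leaving group after further activation
acetate: pKₐ(CH₃COOH) ≈ 4.8 — resonance-stabilised but still a weak base
HS⁻: pKₐ(H₂S) ≈ 7
phenoxide (PhO⁻): pKₐ(C₆H₅OH (phenol)) ≈ 10 — resonance into the ring helps, but still a poor LG
ethoxide: pKₐ(CH₃CH₂OH) ≈ 16
Listed from poorest to best leaving group as asked.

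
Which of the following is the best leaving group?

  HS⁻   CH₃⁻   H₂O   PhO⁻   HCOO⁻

H₂O: pKₐ(H₃O⁺) ≈ -1.7
HCOO⁻: pKₐ(HCOOH) ≈ 3.8
HS⁻: pKₐ(H₂S) ≈ 7
PhO⁻: pKₐ(C₆H₅OH (phenol)) ≈ 10
CH₃⁻: pKₐ(CH₄) ≈ 48

H₂O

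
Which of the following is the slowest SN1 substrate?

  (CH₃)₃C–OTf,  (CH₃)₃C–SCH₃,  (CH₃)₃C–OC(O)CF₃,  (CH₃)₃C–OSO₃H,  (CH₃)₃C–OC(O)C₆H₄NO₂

The skeletons are identical, so relative rate is governed entirely by leaving-group ability.
Rank by basicity of the departing species: weakest base leaves most easily.
(CH₃)₃C–OTf loses OTf⁻: pKₐ(CF₃SO₃H (triflic acid)) ≈ -14
(CH₃)₃C–OSO₃H loses HSO₄⁻: pKₐ(H₂SO₄) ≈ -3
(CH₃)₃C–OC(O)CF₃ loses CF₃COO⁻: pKₐ(CF₃COOH) ≈ 0.2
(CH₃)₃C–OC(O)C₆H₄NO₂ loses p-O₂N–C₆H₄–COO⁻: pKₐ(p-nitrobenzoic acid) ≈ 3.4
(CH₃)₃C–SCH₃ loses RS⁻: pKₐ(RSH (a thiol)) ≈ 10.5

(CH₃)₃C–SCH₃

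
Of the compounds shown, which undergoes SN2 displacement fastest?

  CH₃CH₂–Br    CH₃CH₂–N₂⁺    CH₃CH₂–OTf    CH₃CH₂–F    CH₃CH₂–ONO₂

CH₃CH₂–N₂⁺

Identical carbon frameworks mean the comparison reduces to leaving-group quality.
The more stable X⁻ (or X) is on its own — i.e. the weaker a base it is — the better a leaving group it makes.
CH₃CH₂–N₂⁺ loses N₂: no meaningful conjugate acid; N₂ departs as an exceptionally stable neutral molecule
CH₃CH₂–OTf loses OTf⁻: pKₐ(CF₃SO₃H (triflic acid)) ≈ -14
CH₃CH₂–Br loses Br⁻: pKₐ(HBr) ≈ -9
CH₃CH₂–ONO₂ loses NO₃⁻: pKₐ(HNO₃) ≈ -1.3
CH₃CH₂–F loses F⁻: pKₐ(HF) ≈ 3.2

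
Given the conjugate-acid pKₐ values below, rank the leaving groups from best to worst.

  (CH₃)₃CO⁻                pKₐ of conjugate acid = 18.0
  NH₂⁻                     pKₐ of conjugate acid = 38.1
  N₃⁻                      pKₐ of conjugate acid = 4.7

Lower conjugate-acid pKₐ ⇒ weaker base ⇒ better leaving group.
Sorting by the given values: N₃⁻ (4.7), (CH₃)₃CO⁻ (18.0), NH₂⁻ (38.1).

N₃⁻ > (CH₃)₃CO⁻ > NH₂⁻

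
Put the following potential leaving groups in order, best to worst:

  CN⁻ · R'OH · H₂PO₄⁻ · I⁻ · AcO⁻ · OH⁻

I⁻ > R'OH > H₂PO₄⁻ > AcO⁻ > CN⁻ > OH⁻

Rank by basicity of the departing species: weakest base leaves most easily.
I⁻: pKₐ(HI) ≈ -10
R'OH: pKₐ(R'OH₂⁺) ≈ -2.4
H₂PO₄⁻: pKₐ(H₃PO₄) ≈ 2.1
AcO⁻: pKₐ(CH₃COOH) ≈ 4.8
CN⁻: pKₐ(HCN) ≈ 9.2
OH⁻: pKₐ(H₂O) ≈ 15.7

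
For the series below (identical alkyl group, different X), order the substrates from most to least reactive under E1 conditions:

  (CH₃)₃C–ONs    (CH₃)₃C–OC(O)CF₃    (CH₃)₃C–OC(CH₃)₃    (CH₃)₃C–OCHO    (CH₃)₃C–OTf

(CH₃)₃C–OTf > (CH₃)₃C–ONs > (CH₃)₃C–OC(O)CF₃ > (CH₃)₃C–OCHO > (CH₃)₃C–OC(CH₃)₃

With the same alkyl group throughout, only the leaving group differentiates the rates.
The more stable X⁻ (or X) is on its own — i.e. the weaker a base it is — the better a leaving group it makes.
(CH₃)₃C–OTf loses OTf⁻: pKₐ(CF₃SO₃H (triflic acid)) ≈ -14
(CH₃)₃C–ONs loses ONs⁻: pKₐ(p-O₂NC₆H₄SO₃H) ≈ -3.5
(CH₃)₃C–OC(O)CF₃ loses CF₃COO⁻: pKₐ(CF₃COOH) ≈ 0.2
(CH₃)₃C–OCHO loses HCOO⁻: pKₐ(HCOOH) ≈ 3.8
(CH₃)₃C–OC(CH₃)₃ loses (CH₃)₃CO⁻: pKₐ(t-BuOH) ≈ 18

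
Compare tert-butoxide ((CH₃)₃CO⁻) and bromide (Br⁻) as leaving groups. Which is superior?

bromide (Br⁻)

bromide (Br⁻) is the better leaving group.
pKₐ(HBr) ≈ -9 versus pKₐ(t-BuOH) ≈ 18: bromide (Br⁻) is the much weaker base.
Weak base; good leaving group.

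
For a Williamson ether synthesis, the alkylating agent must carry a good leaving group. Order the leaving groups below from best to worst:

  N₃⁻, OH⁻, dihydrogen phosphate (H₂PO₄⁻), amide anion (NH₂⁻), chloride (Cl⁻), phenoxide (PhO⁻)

chloride (Cl⁻) > dihydrogen phosphate (H₂PO₄⁻) > N₃⁻ > phenoxide (PhO⁻) > OH⁻ > amide anion (NH₂⁻)

chloride (Cl⁻): pKₐ(HCl) ≈ -7
dihydrogen phosphate (H₂PO₄⁻): pKₐ(H₃PO₄) ≈ 2.1
N₃⁻: pKₐ(HN₃) ≈ 4.7
phenoxide (PhO⁻): pKₐ(C₆H₅OH (phenol)) ≈ 10
OH⁻: pKₐ(H₂O) ≈ 15.7
amide anion (NH₂⁻): pKₐ(NH₃) ≈ 38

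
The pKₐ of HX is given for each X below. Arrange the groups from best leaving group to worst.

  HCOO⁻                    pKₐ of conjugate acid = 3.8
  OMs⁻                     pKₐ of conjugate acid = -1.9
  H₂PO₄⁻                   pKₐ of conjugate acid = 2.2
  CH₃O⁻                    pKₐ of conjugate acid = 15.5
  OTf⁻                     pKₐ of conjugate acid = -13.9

OTf⁻ > OMs⁻ > H₂PO₄⁻ > HCOO⁻ > CH₃O⁻

Lower conjugate-acid pKₐ ⇒ weaker base ⇒ better leaving group.
Sorting by the given values: OTf⁻ (-13.9), OMs⁻ (-1.9), H₂PO₄⁻ (2.2), HCOO⁻ (3.8), CH₃O⁻ (15.5).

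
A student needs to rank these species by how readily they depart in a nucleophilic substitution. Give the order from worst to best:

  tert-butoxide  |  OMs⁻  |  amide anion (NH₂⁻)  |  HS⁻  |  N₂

amide anion (NH₂⁻) < tert-butoxide < HS⁻ < OMs⁻ < N₂

N₂: no meaningful conjugate acid; N₂ departs as an exceptionally stable neutral molecule
OMs⁻: pKₐ(CH₃SO₃H (MsOH)) ≈ -1.9
HS⁻: pKₐ(H₂S) ≈ 7
tert-butoxide: pKₐ(t-BuOH) ≈ 18
amide anion (NH₂⁻): pKₐ(NH₃) ≈ 38
Reversing gives the worst-to-best order requested.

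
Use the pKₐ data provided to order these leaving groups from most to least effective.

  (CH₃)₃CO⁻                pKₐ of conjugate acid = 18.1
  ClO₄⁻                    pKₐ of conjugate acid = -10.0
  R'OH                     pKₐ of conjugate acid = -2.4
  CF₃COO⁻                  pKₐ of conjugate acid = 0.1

ClO₄⁻ > R'OH > CF₃COO⁻ > (CH₃)₃CO⁻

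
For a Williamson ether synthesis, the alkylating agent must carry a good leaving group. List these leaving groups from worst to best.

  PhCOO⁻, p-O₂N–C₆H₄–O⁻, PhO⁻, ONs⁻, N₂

PhO⁻ < p-O₂N–C₆H₄–O⁻ < PhCOO⁻ < ONs⁻ < N₂

A good leaving group is a weak base: the lower the pKₐ of its conjugate acid, the more readily it departs.
N₂: no meaningful conjugate acid; N₂ departs as an exceptionally stable neutral molecule
ONs⁻: pKₐ(p-O₂NC₆H₄SO₃H) ≈ -3.5
PhCOO⁻: pKₐ(C₆H₅COOH) ≈ 4.2 — aryl carboxylate
p-O₂N–C₆H₄–O⁻: pKₐ(p-nitrophenol) ≈ 7.2 — nitro group delocalises the charge; the classic chromogenic LG
PhO⁻: pKₐ(C₆H₅OH (phenol)) ≈ 10
Listed from poorest to best leaving group as asked.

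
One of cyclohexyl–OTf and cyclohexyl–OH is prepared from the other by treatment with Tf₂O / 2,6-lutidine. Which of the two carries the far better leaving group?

cyclohexyl–OTf

From cyclohexyl–OH the departing group would be OH⁻ (pKₐ(H₂O) ≈ 15.7). Strong base; essentially never leaves without prior activation.
From cyclohexyl–OTf the leaving group is OTf⁻ (pKₐ(CF₃SO₃H (triflic acid)) ≈ -14). Charge spread over three oxygens and a CF₃ group; the premier leaving group in synthesis.
Treatment with Tf₂O / 2,6-lutidine works by converting the hydroxyl into a triflate, making cyclohexyl–OTf enormously more reactive.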